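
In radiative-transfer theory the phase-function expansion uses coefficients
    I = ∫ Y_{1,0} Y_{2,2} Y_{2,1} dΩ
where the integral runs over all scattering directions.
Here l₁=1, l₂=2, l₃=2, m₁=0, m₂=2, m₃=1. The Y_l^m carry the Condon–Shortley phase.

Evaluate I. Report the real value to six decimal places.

Σmᵢ = 3 ≠ 0, so the φ-integral vanishes; I = 0

0.000000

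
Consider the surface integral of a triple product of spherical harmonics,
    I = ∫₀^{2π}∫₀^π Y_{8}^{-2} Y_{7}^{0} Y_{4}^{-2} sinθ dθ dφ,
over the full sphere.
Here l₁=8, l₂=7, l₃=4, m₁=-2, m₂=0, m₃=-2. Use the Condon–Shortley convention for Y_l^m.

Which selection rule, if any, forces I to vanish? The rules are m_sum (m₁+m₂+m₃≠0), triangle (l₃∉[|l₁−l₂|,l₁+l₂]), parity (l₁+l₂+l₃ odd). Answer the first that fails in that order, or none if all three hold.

Σmᵢ = -4  ✗
l₃∈[|l₁−l₂|,l₁+l₂]=[1,15], have l₃=4
Σlᵢ = 19 ⇒ odd

m_sum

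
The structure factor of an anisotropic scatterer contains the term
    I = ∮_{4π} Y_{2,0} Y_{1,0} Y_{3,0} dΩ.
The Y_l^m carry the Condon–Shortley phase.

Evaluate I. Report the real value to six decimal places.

Rules hold: Σm=0, L=6 even, 1≤3≤3.
N = 5·3·7 = 105
Δ = 0!·4!·2!/7! = 1/105
Racah Σ t=0..0: t=0:+1/4 = 1/4
⇒ 3j(2 1 3; 0 0 0)² = 3/35, sgn -1
(m-triple is (0,0,0) — same symbol as above.)
4πI² = N·(3j₀)²·(3jₘ)² = 27/35
I = +1·√(0.771429/4π) = 0.24776670

0.247767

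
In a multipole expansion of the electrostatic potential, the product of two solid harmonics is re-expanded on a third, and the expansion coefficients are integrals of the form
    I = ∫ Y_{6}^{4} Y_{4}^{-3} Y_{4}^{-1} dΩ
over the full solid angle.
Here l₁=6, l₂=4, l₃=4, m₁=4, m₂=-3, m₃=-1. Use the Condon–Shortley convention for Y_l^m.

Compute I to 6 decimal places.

m-sum 0 ✓  L=14 even ✓  2≤4≤10 ✓
Π(2lᵢ+1) = 13×9×9 = 1053
triangle coeff Δ(6,4,4) = 1/1261260
Σ_t [2,4]: t=2:+1/4608 t=3:−1/1296 t=4:+1/4608 = -7/20736
(3j)²=20/1287 [(6 4 4; 0 0 0)], sign=-1
Σ_t [0,1]: t=0:+1/34560 t=1:−1/28800 = -1/172800
(3j)²=1/1430 [(6 4 4; 4 -3 -1)], sign=+1
⇒ 4πI² = 18/1573
I = (-1)√(18/1573/(4π)) = -0.03017637

-0.030176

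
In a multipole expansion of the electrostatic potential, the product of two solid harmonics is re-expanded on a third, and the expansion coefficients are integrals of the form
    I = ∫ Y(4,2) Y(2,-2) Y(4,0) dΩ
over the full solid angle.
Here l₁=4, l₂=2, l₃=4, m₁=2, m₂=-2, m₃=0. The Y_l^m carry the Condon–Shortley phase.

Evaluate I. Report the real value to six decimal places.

-0.190365

m-sum 0 ✓  L=10 even ✓  2≤4≤6 ✓
Π(2lᵢ+1) = 9×5×9 = 405
triangle coeff Δ(4,2,4) = 1/13860
Σ_t [0,2]: t=0:+1/192 t=1:−1/36 t=2:+1/192 = -5/288
(3j)²=20/693 [(4 2 4; 0 0 0)], sign=-1
Σ_t [0,0]: t=0:+1/192 = 1/192
(3j)²=3/77 [(4 2 4; 2 -2 0)], sign=+1
⇒ 4πI² = 2700/5929
I = (-1)√(2700/5929/(4π)) = -0.19036462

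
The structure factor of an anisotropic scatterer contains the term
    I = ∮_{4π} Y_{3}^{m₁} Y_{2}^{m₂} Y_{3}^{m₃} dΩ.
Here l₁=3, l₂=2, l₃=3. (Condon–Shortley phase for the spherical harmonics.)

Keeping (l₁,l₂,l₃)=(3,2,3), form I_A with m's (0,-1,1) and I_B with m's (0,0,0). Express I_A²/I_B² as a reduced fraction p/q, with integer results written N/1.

Shared (l₁,l₂,l₃)=(3,2,3): N and (l;000)² cancel in I_A²/I_B².
A: Δ = 2!·4!·2!/9! = 1/3780; Racah Σ t=0..1: t=0:+1/12 t=1:−1/8 = -1/24; ⇒ 3j(3 2 3; 0 -1 1)² = 1/210, sgn -1
B: Δ = 2!·4!·2!/9! = 1/3780; Racah Σ t=0..2: t=0:+1/24 t=1:−1/4 t=2:+1/24 = -1/6; ⇒ 3j(3 2 3; 0 0 0)² = 4/105, sgn +1
I_A²/I_B² = (1/210)/(4/105) = 1/8

1/8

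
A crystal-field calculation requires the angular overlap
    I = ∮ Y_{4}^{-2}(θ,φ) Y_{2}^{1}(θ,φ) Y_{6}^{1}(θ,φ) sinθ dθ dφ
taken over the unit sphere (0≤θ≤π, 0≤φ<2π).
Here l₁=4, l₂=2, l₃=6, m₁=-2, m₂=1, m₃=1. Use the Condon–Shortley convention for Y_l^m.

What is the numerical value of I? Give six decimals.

-0.133065

m-sum 0 ✓  L=12 even ✓  2≤6≤6 ✓
Π(2lᵢ+1) = 9×5×13 = 585
triangle coeff Δ(4,2,6) = 1/6435
Σ_t [0,0]: t=0:+1/2304 = 1/2304
(3j)²=5/143 [(4 2 6; 0 0 0)], sign=+1
Σ_t [0,0]: t=0:+1/8640 = 1/8640
(3j)²=14/1287 [(4 2 6; -2 1 1)], sign=-1
⇒ 4πI² = 350/1573
I = (-1)√(350/1573/(4π)) = -0.13306527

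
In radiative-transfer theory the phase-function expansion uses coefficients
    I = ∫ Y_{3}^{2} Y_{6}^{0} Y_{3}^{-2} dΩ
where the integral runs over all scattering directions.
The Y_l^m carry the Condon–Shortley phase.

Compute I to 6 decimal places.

Rules hold: Σm=0, L=12 even, 3≤3≤9.
N = 7·13·7 = 637
Δ = 6!·0!·6!/13! = 1/12012
Racah Σ t=3..3: t=3:−1/1296 = -1/1296
⇒ 3j(3 6 3; 0 0 0)² = 100/3003, sgn +1
Racah Σ t=1..1: t=1:−1/14400 = -1/14400
⇒ 3j(3 6 3; 2 0 -2)² = 3/1001, sgn +1
4πI² = N·(3j₀)²·(3jₘ)² = 100/1573
I = +1·√(0.0635728/4π) = 0.07112638

0.071126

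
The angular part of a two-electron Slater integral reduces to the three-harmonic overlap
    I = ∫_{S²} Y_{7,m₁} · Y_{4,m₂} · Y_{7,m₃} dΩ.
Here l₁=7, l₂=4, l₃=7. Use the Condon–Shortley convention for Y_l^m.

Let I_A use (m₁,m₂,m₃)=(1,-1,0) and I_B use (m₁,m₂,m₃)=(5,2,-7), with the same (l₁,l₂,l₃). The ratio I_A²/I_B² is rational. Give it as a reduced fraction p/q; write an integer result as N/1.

81/1573

Shared (l₁,l₂,l₃)=(7,4,7): N and (l;000)² cancel in I_A²/I_B².
A: Δ = 4!·10!·4!/19! = 1/58198140; Racah Σ t=0..3: t=0:+1/2488320 t=1:−1/345600 t=2:+1/414720 t=3:−1/4354560 = -1/3225600; ⇒ 3j(7 4 7; 1 -1 0)² = 81/92378, sgn +1
B: Δ = 4!·10!·4!/19! = 1/58198140; Racah Σ t=2..2: t=2:+1/348364800 = 1/348364800; ⇒ 3j(7 4 7; 5 2 -7)² = 11/646, sgn +1
I_A²/I_B² = (81/92378)/(11/646) = 81/1573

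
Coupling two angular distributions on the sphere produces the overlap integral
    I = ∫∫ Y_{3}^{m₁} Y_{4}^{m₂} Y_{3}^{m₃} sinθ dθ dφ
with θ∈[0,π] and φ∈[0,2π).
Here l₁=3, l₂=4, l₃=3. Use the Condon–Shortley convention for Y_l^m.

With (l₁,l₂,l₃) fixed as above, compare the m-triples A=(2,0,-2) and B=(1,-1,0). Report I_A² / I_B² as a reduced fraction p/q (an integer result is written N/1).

49/15

l's match ⇒ only the (l;m) 3-j factors differ between A and B.
A: triangle coeff Δ(3,4,3) = 1/34650; Σ_t [0,1]: t=0:+1/576 t=1:−1/72 = -7/576; (3j)²=7/198 [(3 4 3; 2 0 -2)], sign=+1
B: triangle coeff Δ(3,4,3) = 1/34650; Σ_t [0,2]: t=0:+1/288 t=1:−1/24 t=2:+1/48 = -5/288; (3j)²=5/462 [(3 4 3; 1 -1 0)], sign=+1
I_A²/I_B² = (7/198)/(5/462) = 49/15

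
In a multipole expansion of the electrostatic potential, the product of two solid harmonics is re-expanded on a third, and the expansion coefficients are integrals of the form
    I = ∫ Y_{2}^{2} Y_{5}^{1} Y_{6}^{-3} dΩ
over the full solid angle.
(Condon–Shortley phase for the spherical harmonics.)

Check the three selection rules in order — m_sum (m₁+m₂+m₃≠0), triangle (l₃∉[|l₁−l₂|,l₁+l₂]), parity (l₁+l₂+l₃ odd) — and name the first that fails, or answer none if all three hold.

parity

m₁+m₂+m₃ = 2 + 1 − 3 = 0  ✓
triangle: |2−5|=3 ≤ l₃=6 ≤ 2+5=7  ✓
parity: l₁+l₂+l₃ = 13 is odd  ✗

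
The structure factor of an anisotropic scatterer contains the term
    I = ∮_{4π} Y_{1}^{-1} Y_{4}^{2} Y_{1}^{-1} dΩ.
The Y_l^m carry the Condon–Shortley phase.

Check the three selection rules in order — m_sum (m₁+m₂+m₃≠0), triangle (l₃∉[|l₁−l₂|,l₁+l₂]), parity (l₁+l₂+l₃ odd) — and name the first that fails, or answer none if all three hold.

m₁+m₂+m₃ = -1 + 2 − 1 = 0  ✓
triangle: |1−4|=3 ≤ l₃=1 ≤ 1+4=5  ✗
parity: l₁+l₂+l₃ = 6 is even

triangle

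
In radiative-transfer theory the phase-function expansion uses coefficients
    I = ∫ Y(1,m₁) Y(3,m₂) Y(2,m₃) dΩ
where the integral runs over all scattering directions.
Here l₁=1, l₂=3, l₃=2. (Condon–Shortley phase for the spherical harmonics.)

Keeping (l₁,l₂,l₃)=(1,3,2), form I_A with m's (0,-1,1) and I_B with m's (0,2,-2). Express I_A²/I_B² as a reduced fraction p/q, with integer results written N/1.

8/5

Shared (l₁,l₂,l₃)=(1,3,2): N and (l;000)² cancel in I_A²/I_B².
A: Δ = 2!·0!·4!/7! = 1/105; Racah Σ t=1..1: t=1:−1/6 = -1/6; ⇒ 3j(1 3 2; 0 -1 1)² = 8/105, sgn +1
B: Δ = 2!·0!·4!/7! = 1/105; Racah Σ t=1..1: t=1:−1/24 = -1/24; ⇒ 3j(1 3 2; 0 2 -2)² = 1/21, sgn -1
I_A²/I_B² = (8/105)/(1/21) = 8/5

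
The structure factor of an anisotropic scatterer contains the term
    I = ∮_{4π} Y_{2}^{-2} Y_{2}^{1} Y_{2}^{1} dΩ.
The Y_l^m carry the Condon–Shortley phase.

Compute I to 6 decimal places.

m-sum 0 ✓  L=6 even ✓  0≤2≤4 ✓
Π(2lᵢ+1) = 5×5×5 = 125
triangle coeff Δ(2,2,2) = 1/630
Σ_t [0,2]: t=0:+1/8 t=1:−1/1 t=2:+1/8 = -3/4
(3j)²=2/35 [(2 2 2; 0 0 0)], sign=-1
Σ_t [2,2]: t=2:+1/4 = 1/4
(3j)²=3/35 [(2 2 2; -2 1 1)], sign=-1
⇒ 4πI² = 30/49
I = (+1)√(30/49/(4π)) = 0.22072812

0.220728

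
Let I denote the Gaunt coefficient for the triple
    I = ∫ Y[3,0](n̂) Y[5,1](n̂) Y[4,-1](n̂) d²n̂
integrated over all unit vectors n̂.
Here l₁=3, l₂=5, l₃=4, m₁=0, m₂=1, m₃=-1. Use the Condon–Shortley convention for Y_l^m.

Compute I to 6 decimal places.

-0.115089

Rules hold: Σm=0, L=12 even, 2≤4≤8.
N = 7·11·9 = 693
Δ = 4!·2!·6!/13! = 1/180180
Racah Σ t=1..3: t=1:−1/576 t=2:+1/144 t=3:−1/576 = 1/288
⇒ 3j(3 5 4; 0 0 0)² = 20/1001, sgn +1
Racah Σ t=1..3: t=1:−1/1440 t=2:+1/192 t=3:−1/432 = 19/8640
⇒ 3j(3 5 4; 0 1 -1)² = 361/30030, sgn -1
4πI² = N·(3j₀)²·(3jₘ)² = 2166/13013
I = -1·√(0.166449/4π) = -0.11508947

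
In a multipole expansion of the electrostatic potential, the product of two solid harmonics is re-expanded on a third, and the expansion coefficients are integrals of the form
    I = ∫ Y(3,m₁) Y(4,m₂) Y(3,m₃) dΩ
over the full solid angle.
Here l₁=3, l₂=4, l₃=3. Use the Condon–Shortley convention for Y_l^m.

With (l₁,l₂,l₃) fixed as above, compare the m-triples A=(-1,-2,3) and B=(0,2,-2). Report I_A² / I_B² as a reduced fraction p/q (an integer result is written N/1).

18/1

Shared (l₁,l₂,l₃)=(3,4,3): N and (l;000)² cancel in I_A²/I_B².
A: Δ = 4!·2!·4!/11! = 1/34650; Racah Σ t=2..2: t=2:+1/192 = 1/192; ⇒ 3j(3 4 3; -1 -2 3)² = 3/77, sgn +1
B: Δ = 4!·2!·4!/11! = 1/34650; Racah Σ t=2..3: t=2:+1/96 t=3:−1/72 = -1/288; ⇒ 3j(3 4 3; 0 2 -2)² = 1/462, sgn +1
I_A²/I_B² = (3/77)/(1/462) = 18/1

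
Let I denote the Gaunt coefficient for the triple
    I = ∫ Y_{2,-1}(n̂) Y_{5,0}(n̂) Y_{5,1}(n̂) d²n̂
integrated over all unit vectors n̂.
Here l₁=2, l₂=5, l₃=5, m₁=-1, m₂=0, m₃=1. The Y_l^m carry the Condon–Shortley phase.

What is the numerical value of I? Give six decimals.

Rules hold: Σm=0, L=12 even, 3≤5≤7.
N = 5·11·11 = 605
Δ = 2!·2!·8!/13! = 1/38610
Racah Σ t=0..2: t=0:+1/2880 t=1:−1/576 t=2:+1/2880 = -1/960
⇒ 3j(2 5 5; 0 0 0)² = 10/429, sgn +1
Racah Σ t=1..2: t=1:−1/1152 t=2:+1/1440 = -1/5760
⇒ 3j(2 5 5; -1 0 1)² = 1/858, sgn -1
4πI² = N·(3j₀)²·(3jₘ)² = 25/1521
I = -1·√(0.0164366/4π) = -0.03616600

-0.036166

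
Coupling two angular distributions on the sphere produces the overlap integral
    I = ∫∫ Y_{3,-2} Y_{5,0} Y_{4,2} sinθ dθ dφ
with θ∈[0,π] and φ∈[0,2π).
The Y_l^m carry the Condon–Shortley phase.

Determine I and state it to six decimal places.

-0.171327

m-sum 0 ✓  L=12 even ✓  2≤4≤8 ✓
Π(2lᵢ+1) = 7×11×9 = 693
triangle coeff Δ(3,5,4) = 1/180180
Σ_t [1,3]: t=1:−1/576 t=2:+1/144 t=3:−1/576 = 1/288
(3j)²=20/1001 [(3 5 4; 0 0 0)], sign=+1
Σ_t [3,4]: t=3:−1/576 t=4:+1/2880 = -1/720
(3j)²=80/3003 [(3 5 4; -2 0 2)], sign=-1
⇒ 4πI² = 4800/13013
I = (-1)√(4800/13013/(4π)) = -0.17132746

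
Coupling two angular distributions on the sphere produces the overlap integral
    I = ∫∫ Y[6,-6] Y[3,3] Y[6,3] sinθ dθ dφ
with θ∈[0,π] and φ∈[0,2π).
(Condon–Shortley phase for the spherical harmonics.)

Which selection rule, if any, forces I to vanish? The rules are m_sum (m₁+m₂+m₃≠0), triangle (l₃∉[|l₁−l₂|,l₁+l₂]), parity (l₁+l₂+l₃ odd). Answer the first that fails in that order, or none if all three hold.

parity

m₁+m₂+m₃ = -6 + 3 + 3 = 0  ✓
triangle: |6−3|=3 ≤ l₃=6 ≤ 6+3=9  ✓
parity: l₁+l₂+l₃ = 15 is odd  ✗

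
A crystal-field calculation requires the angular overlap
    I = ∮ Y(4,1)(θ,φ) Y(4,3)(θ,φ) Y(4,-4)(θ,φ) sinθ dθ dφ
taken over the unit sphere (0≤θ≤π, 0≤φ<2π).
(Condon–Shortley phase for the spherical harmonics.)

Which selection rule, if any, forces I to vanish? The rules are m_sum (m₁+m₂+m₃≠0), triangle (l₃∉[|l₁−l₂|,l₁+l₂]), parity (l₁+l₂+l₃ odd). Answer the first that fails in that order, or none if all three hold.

none

Σmᵢ = 0  ✓
l₃∈[|l₁−l₂|,l₁+l₂]=[0,8], have l₃=4  ✓
Σlᵢ = 12 ⇒ even  ✓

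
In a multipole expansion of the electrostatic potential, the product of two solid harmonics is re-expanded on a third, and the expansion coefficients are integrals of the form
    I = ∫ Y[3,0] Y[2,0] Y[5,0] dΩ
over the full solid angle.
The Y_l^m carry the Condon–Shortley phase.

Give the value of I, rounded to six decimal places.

Rules hold: Σm=0, L=10 even, 1≤5≤5.
N = 7·5·11 = 385
Δ = 0!·6!·4!/11! = 1/2310
Racah Σ t=0..0: t=0:+1/144 = 1/144
⇒ 3j(3 2 5; 0 0 0)² = 10/231, sgn -1
(m-triple is (0,0,0) — same symbol as above.)
4πI² = N·(3j₀)²·(3jₘ)² = 500/693
I = +1·√(0.721501/4π) = 0.23961470

0.239615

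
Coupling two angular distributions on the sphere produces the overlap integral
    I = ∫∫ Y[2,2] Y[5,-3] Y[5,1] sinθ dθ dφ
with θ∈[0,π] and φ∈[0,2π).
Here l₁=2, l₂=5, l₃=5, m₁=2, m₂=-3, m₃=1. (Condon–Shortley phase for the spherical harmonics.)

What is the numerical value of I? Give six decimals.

Checks pass: Σm=0; 12 even; l₃=5∈[3,7].
(2·2+1)(2·5+1)(2·5+1) = 605
Δ: 2! 2! 8! / 13! → 1/38610
sum: t=0:+1/2880 t=1:−1/576 t=2:+1/2880 = -1/960
3j²(2 5 5; 0 0 0) = Δ·Π!·Σ² = 10/429  (sign +1)
sum: t=0:+1/5760 = 1/5760
3j²(2 5 5; 2 -3 1) = Δ·Π!·Σ² = 56/2145  (sign +1)
combine: 4πI² = 605·10/429·56/2145 = 560/1521
take √, sign +1: I = 0.17116875

0.171169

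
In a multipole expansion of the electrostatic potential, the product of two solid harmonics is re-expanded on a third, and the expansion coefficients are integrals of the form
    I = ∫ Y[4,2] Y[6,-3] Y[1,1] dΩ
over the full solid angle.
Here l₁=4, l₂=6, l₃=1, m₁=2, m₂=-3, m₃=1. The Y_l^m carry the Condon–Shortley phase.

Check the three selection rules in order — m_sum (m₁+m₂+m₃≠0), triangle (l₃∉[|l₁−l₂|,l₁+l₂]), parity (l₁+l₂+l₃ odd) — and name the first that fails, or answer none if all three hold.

triangle

Σmᵢ = 0  ✓
l₃∈[|l₁−l₂|,l₁+l₂]=[2,10], have l₃=1  ✗
Σlᵢ = 11 ⇒ odd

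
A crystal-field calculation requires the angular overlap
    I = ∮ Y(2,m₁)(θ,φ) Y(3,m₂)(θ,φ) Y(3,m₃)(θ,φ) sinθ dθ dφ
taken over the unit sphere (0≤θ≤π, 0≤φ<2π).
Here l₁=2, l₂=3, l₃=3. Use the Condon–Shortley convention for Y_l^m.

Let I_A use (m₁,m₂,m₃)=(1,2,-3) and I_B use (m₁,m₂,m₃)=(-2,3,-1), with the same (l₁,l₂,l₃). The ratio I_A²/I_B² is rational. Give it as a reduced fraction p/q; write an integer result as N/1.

l's match ⇒ only the (l;m) 3-j factors differ between A and B.
A: triangle coeff Δ(2,3,3) = 1/3780; Σ_t [1,1]: t=1:−1/48 = -1/48; (3j)²=5/84 [(2 3 3; 1 2 -3)], sign=-1
B: triangle coeff Δ(2,3,3) = 1/3780; Σ_t [2,2]: t=2:+1/96 = 1/96; (3j)²=1/42 [(2 3 3; -2 3 -1)], sign=+1
I_A²/I_B² = (5/84)/(1/42) = 5/2

5/2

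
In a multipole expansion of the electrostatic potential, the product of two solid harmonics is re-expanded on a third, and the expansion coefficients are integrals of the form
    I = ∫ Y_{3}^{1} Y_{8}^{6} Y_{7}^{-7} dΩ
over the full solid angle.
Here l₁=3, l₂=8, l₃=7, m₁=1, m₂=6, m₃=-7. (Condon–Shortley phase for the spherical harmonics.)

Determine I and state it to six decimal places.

-0.126536

Rules hold: Σm=0, L=18 even, 5≤7≤11.
N = 7·17·15 = 1785
Δ = 4!·2!·12!/19! = 1/5290740
Racah Σ t=1..3: t=1:−1/7257600 t=2:+1/2073600 t=3:−1/7257600 = 1/4838400
⇒ 3j(3 8 7; 0 0 0)² = 252/20995, sgn -1
Racah Σ t=2..2: t=2:+1/3832012800 = 1/3832012800
⇒ 3j(3 8 7; 1 6 -7)² = 91/9690, sgn +1
4πI² = N·(3j₀)²·(3jₘ)² = 6174/30685
I = -1·√(0.201206/4π) = -0.12653635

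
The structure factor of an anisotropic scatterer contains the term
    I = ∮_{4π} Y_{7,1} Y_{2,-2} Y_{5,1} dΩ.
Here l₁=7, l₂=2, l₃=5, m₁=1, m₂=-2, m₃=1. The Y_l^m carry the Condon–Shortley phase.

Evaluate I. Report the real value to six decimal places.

-0.094812

Rules hold: Σm=0, L=14 even, 5≤5≤9.
N = 15·5·11 = 825
Δ = 4!·10!·0!/15! = 1/15015
Racah Σ t=2..2: t=2:+1/57600 = 1/57600
⇒ 3j(7 2 5; 0 0 0)² = 21/715, sgn -1
Racah Σ t=0..0: t=0:+1/414720 = 1/414720
⇒ 3j(7 2 5; 1 -2 1)² = 2/429, sgn +1
4πI² = N·(3j₀)²·(3jₘ)² = 210/1859
I = -1·√(0.112964/4π) = -0.09481237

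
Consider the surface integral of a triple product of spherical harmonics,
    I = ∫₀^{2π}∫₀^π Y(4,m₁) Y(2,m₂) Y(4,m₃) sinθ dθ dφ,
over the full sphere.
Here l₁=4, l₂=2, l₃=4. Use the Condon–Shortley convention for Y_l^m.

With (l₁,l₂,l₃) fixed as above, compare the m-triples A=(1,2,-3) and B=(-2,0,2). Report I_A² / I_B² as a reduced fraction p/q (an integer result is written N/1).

189/32

Same 4,2,4: normalisation and zero-m 3j drop out of the ratio.
A: Δ: 2! 6! 2! / 11! → 1/13860; sum: t=2:+1/480 = 1/480; 3j²(4 2 4; 1 2 -3) = Δ·Π!·Σ² = 3/110  (sign -1)
B: Δ: 2! 6! 2! / 11! → 1/13860; sum: t=0:+1/2880 t=1:−1/120 t=2:+1/192 = -1/360; 3j²(4 2 4; -2 0 2) = Δ·Π!·Σ² = 16/3465  (sign -1)
I_A²/I_B² = (3/110)/(16/3465) = 189/32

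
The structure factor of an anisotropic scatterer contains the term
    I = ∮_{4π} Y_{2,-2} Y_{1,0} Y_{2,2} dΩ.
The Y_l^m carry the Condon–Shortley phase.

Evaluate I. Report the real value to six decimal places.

L=5 odd ⇒ parity kills the (l;000) factor ⇒ I = 0

0.000000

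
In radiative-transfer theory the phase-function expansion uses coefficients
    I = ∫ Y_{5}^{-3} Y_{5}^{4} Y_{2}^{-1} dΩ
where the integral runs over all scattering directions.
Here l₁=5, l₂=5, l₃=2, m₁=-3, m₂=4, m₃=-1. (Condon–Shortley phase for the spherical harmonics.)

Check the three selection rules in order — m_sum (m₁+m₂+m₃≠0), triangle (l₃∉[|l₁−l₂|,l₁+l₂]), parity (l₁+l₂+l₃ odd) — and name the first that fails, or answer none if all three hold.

none

m₁+m₂+m₃ = -3 + 4 − 1 = 0  ✓
triangle: |5−5|=0 ≤ l₃=2 ≤ 5+5=10  ✓
parity: l₁+l₂+l₃ = 12 is even  ✓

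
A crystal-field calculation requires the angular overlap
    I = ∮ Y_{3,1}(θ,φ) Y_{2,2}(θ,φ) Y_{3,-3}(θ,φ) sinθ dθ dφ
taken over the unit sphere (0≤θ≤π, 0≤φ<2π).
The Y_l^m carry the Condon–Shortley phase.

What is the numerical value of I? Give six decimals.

Rules hold: Σm=0, L=8 even, 1≤3≤5.
N = 7·5·7 = 245
Δ = 2!·4!·2!/9! = 1/3780
Racah Σ t=0..2: t=0:+1/24 t=1:−1/4 t=2:+1/24 = -1/6
⇒ 3j(3 2 3; 0 0 0)² = 4/105, sgn +1
Racah Σ t=2..2: t=2:+1/96 = 1/96
⇒ 3j(3 2 3; 1 2 -3)² = 1/42, sgn +1
4πI² = N·(3j₀)²·(3jₘ)² = 2/9
I = +1·√(0.222222/4π) = 0.13298076

0.132981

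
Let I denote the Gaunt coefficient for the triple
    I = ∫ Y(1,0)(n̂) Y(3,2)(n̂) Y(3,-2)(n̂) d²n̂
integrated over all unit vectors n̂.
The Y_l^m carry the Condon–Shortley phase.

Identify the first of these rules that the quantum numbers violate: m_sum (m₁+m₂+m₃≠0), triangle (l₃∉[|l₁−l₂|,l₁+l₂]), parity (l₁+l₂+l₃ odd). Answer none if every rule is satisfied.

parity

Σmᵢ = 0  ✓
l₃∈[|l₁−l₂|,l₁+l₂]=[2,4], have l₃=3  ✓
Σlᵢ = 7 ⇒ odd  ✗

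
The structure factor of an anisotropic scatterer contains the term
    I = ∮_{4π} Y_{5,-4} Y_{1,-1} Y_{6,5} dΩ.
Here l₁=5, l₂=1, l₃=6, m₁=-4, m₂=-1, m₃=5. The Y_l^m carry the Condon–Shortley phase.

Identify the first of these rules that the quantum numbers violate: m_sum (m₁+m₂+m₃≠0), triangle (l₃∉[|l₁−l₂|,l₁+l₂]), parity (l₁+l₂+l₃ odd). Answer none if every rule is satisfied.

none

azimuthal sum: -4 − 1 + 5 = 0  ✓
4 ≤ 6 ≤ 6 (triangle on l)  ✓
L = 5 + 1 + 6 = 12 (even)  ✓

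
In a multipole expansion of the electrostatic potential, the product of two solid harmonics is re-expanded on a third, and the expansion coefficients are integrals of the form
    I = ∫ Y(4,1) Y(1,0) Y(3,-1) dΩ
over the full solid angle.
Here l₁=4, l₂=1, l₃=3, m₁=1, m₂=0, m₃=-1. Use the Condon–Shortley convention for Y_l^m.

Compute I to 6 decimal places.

Checks pass: Σm=0; 8 even; l₃=3∈[3,5].
(2·4+1)(2·1+1)(2·3+1) = 189
Δ: 2! 6! 0! / 9! → 1/252
sum: t=1:−1/36 = -1/36
3j²(4 1 3; 0 0 0) = Δ·Π!·Σ² = 4/63  (sign +1)
sum: t=1:−1/48 = -1/48
3j²(4 1 3; 1 0 -1) = Δ·Π!·Σ² = 5/84  (sign -1)
combine: 4πI² = 189·4/63·5/84 = 5/7
take √, sign -1: I = -0.23841361

-0.238414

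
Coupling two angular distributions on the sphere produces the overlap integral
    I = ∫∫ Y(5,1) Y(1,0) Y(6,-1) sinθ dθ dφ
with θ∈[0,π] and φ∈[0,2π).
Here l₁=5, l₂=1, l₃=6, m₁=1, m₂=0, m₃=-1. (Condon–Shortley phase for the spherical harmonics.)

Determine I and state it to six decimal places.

Checks pass: Σm=0; 12 even; l₃=6∈[4,6].
(2·5+1)(2·1+1)(2·6+1) = 429
Δ: 0! 10! 2! / 13! → 1/858
sum: t=0:+1/14400 = 1/14400
3j²(5 1 6; 0 0 0) = Δ·Π!·Σ² = 6/143  (sign +1)
sum: t=0:+1/17280 = 1/17280
3j²(5 1 6; 1 0 -1) = Δ·Π!·Σ² = 35/858  (sign -1)
combine: 4πI² = 429·6/143·35/858 = 105/143
take √, sign -1: I = -0.24172507

-0.241725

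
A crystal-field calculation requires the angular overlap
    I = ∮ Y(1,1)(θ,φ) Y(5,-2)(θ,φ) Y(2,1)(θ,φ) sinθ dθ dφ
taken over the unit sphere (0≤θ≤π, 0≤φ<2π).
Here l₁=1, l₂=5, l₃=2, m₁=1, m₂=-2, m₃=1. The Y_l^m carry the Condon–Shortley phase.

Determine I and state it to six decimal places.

0.000000

|1−5|≤2≤1+5 violated ⇒ I = 0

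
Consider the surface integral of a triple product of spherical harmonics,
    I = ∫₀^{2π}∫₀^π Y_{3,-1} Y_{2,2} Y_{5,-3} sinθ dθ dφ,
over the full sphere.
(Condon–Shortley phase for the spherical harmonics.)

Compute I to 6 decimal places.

-1 + 2 − 3 = -2 ≠ 0: azimuthal integral kills it; I = 0

0.000000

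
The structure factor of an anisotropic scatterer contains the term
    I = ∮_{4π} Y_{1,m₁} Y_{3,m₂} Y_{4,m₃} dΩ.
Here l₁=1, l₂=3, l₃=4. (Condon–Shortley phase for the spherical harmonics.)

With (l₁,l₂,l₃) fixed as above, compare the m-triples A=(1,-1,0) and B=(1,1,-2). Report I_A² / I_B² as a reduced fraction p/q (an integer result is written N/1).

l's match ⇒ only the (l;m) 3-j factors differ between A and B.
A: triangle coeff Δ(1,3,4) = 1/252; Σ_t [0,0]: t=0:+1/96 = 1/96; (3j)²=1/42 [(1 3 4; 1 -1 0)], sign=+1
B: triangle coeff Δ(1,3,4) = 1/252; Σ_t [0,0]: t=0:+1/96 = 1/96; (3j)²=5/84 [(1 3 4; 1 1 -2)], sign=+1
I_A²/I_B² = (1/42)/(5/84) = 2/5

2/5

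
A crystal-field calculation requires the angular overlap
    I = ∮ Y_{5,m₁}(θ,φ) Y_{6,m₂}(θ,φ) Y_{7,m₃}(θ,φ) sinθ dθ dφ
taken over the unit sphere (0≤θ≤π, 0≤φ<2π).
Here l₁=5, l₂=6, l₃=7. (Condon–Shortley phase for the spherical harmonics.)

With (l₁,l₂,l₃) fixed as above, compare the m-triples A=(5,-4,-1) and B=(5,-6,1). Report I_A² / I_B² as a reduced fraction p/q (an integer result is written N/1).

392/33

Shared (l₁,l₂,l₃)=(5,6,7): N and (l;000)² cancel in I_A²/I_B².
A: Δ = 4!·6!·8!/19! = 1/174594420; Racah Σ t=0..0: t=0:+1/24883200 = 1/24883200; ⇒ 3j(5 6 7; 5 -4 -1)² = 980/138567, sgn +1
B: Δ = 4!·6!·8!/19! = 1/174594420; Racah Σ t=0..0: t=0:+1/696729600 = 1/696729600; ⇒ 3j(5 6 7; 5 -6 1)² = 5/8398, sgn +1
I_A²/I_B² = (980/138567)/(5/8398) = 392/33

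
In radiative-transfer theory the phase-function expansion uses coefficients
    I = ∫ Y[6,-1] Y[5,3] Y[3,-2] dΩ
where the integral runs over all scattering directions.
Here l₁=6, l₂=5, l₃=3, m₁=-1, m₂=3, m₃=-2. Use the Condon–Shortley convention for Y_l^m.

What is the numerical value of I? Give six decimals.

0.166435

Rules hold: Σm=0, L=14 even, 1≤3≤11.
N = 13·11·7 = 1001
Δ = 8!·4!·2!/15! = 1/675675
Racah Σ t=3..5: t=3:−1/8640 t=4:+1/2304 t=5:−1/8640 = 7/34560
⇒ 3j(6 5 3; 0 0 0)² = 7/429, sgn -1
Racah Σ t=6..7: t=6:+1/17280 t=7:−1/120960 = 1/20160
⇒ 3j(6 5 3; -1 3 -2)² = 64/3003, sgn -1
4πI² = N·(3j₀)²·(3jₘ)² = 448/1287
I = +1·√(0.348096/4π) = 0.16643505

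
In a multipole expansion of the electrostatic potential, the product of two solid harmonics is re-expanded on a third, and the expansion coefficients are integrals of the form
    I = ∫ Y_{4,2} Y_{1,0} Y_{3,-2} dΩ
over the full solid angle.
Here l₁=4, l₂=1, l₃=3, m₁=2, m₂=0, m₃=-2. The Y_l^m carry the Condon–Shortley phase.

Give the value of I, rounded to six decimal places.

Rules hold: Σm=0, L=8 even, 3≤3≤5.
N = 9·3·7 = 189
Δ = 2!·6!·0!/9! = 1/252
Racah Σ t=1..1: t=1:−1/36 = -1/36
⇒ 3j(4 1 3; 0 0 0)² = 4/63, sgn +1
Racah Σ t=1..1: t=1:−1/120 = -1/120
⇒ 3j(4 1 3; 2 0 -2)² = 1/21, sgn +1
4πI² = N·(3j₀)²·(3jₘ)² = 4/7
I = +1·√(0.571429/4π) = 0.21324362

0.213244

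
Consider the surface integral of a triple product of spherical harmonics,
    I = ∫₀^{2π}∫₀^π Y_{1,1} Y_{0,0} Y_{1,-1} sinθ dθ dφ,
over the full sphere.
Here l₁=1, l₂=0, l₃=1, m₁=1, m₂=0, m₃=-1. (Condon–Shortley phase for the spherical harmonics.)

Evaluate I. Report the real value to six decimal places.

-0.282095

Checks pass: Σm=0; 2 even; l₃=1∈[1,1].
(2·1+1)(2·0+1)(2·1+1) = 9
Δ: 0! 2! 0! / 3! → 1/3
sum: t=0:+1/1 = 1/1
3j²(1 0 1; 0 0 0) = Δ·Π!·Σ² = 1/3  (sign -1)
sum: t=0:+1/2 = 1/2
3j²(1 0 1; 1 0 -1) = Δ·Π!·Σ² = 1/3  (sign +1)
combine: 4πI² = 9·1/3·1/3 = 1/1
take √, sign -1: I = -0.28209479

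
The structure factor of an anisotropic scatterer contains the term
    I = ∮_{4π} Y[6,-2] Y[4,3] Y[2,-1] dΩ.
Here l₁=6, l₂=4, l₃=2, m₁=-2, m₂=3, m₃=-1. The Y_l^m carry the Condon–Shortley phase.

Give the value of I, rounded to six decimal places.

0.089969

Rules hold: Σm=0, L=12 even, 2≤2≤10.
N = 13·9·5 = 585
Δ = 8!·4!·0!/13! = 1/6435
Racah Σ t=4..4: t=4:+1/2304 = 1/2304
⇒ 3j(6 4 2; 0 0 0)² = 5/143, sgn +1
Racah Σ t=7..7: t=7:−1/30240 = -1/30240
⇒ 3j(6 4 2; -2 3 -1)² = 32/6435, sgn +1
4πI² = N·(3j₀)²·(3jₘ)² = 160/1573
I = +1·√(0.101716/4π) = 0.08996855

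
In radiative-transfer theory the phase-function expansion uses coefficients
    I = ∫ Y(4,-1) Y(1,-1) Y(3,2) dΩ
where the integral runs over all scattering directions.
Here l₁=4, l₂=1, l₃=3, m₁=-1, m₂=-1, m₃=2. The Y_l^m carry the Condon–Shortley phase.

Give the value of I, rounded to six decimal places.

Rules hold: Σm=0, L=8 even, 3≤3≤5.
N = 9·3·7 = 189
Δ = 2!·6!·0!/9! = 1/252
Racah Σ t=1..1: t=1:−1/36 = -1/36
⇒ 3j(4 1 3; 0 0 0)² = 4/63, sgn +1
Racah Σ t=0..0: t=0:+1/240 = 1/240
⇒ 3j(4 1 3; -1 -1 2)² = 1/84, sgn -1
4πI² = N·(3j₀)²·(3jₘ)² = 1/7
I = -1·√(0.142857/4π) = -0.10662181

-0.106622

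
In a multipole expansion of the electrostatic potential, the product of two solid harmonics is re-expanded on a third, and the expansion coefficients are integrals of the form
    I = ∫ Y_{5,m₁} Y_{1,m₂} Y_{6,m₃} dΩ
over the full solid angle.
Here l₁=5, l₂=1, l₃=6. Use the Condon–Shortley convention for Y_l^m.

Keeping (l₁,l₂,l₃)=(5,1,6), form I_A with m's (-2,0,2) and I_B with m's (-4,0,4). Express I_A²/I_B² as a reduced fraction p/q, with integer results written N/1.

8/5

Same 5,1,6: normalisation and zero-m 3j drop out of the ratio.
A: Δ: 0! 10! 2! / 13! → 1/858; sum: t=0:+1/30240 = 1/30240; 3j²(5 1 6; -2 0 2) = Δ·Π!·Σ² = 16/429  (sign +1)
B: Δ: 0! 10! 2! / 13! → 1/858; sum: t=0:+1/362880 = 1/362880; 3j²(5 1 6; -4 0 4) = Δ·Π!·Σ² = 10/429  (sign +1)
I_A²/I_B² = (16/429)/(10/429) = 8/5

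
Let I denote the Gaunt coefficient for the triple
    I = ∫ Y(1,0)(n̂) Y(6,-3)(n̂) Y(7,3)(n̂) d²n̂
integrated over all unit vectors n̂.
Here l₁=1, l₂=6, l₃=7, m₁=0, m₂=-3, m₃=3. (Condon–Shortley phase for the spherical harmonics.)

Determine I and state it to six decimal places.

-0.221293

m-sum 0 ✓  L=14 even ✓  5≤7≤7 ✓
Π(2lᵢ+1) = 3×13×15 = 585
triangle coeff Δ(1,6,7) = 1/1365
Σ_t [0,0]: t=0:+1/518400 = 1/518400
(3j)²=7/195 [(1 6 7; 0 0 0)], sign=-1
Σ_t [0,0]: t=0:+1/2177280 = 1/2177280
(3j)²=8/273 [(1 6 7; 0 -3 3)], sign=+1
⇒ 4πI² = 8/13
I = (-1)√(8/13/(4π)) = -0.22129336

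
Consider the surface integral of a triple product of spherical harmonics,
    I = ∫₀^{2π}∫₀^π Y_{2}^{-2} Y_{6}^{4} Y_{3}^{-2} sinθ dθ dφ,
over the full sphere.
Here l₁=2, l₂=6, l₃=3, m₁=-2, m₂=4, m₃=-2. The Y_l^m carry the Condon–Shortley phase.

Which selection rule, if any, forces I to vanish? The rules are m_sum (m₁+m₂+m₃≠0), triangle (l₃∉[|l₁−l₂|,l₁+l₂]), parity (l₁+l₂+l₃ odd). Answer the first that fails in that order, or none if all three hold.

triangle

azimuthal sum: -2 + 4 − 2 = 0  ✓
4 ≤ 3 ≤ 8 (triangle on l)  ✗
L = 2 + 6 + 3 = 11 (odd)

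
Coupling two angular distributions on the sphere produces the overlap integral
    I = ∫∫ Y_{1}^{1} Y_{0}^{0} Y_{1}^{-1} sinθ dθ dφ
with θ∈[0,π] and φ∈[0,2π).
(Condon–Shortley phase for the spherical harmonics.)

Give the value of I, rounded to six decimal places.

Rules hold: Σm=0, L=2 even, 1≤1≤1.
N = 3·1·3 = 9
Δ = 0!·2!·0!/3! = 1/3
Racah Σ t=0..0: t=0:+1/1 = 1/1
⇒ 3j(1 0 1; 0 0 0)² = 1/3, sgn -1
Racah Σ t=0..0: t=0:+1/2 = 1/2
⇒ 3j(1 0 1; 1 0 -1)² = 1/3, sgn +1
4πI² = N·(3j₀)²·(3jₘ)² = 1/1
I = -1·√(1/4π) = -0.28209479

-0.282095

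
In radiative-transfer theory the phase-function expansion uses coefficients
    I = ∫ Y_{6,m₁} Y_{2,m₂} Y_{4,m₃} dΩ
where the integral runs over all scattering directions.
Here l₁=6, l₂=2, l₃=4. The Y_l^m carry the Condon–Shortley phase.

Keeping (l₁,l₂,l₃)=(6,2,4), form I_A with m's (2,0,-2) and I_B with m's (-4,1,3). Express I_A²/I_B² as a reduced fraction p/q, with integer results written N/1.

7/10

l's match ⇒ only the (l;m) 3-j factors differ between A and B.
A: triangle coeff Δ(6,2,4) = 1/6435; Σ_t [2,2]: t=2:+1/5760 = 1/5760; (3j)²=56/2145 [(6 2 4; 2 0 -2)], sign=+1
B: triangle coeff Δ(6,2,4) = 1/6435; Σ_t [3,3]: t=3:−1/30240 = -1/30240; (3j)²=16/429 [(6 2 4; -4 1 3)], sign=+1
I_A²/I_B² = (56/2145)/(16/429) = 7/10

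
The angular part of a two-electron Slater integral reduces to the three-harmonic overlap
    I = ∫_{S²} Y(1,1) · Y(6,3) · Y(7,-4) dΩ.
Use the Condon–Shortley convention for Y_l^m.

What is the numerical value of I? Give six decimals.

Checks pass: Σm=0; 14 even; l₃=7∈[5,7].
(2·1+1)(2·6+1)(2·7+1) = 585
Δ: 0! 2! 12! / 15! → 1/1365
sum: t=0:+1/518400 = 1/518400
3j²(1 6 7; 0 0 0) = Δ·Π!·Σ² = 7/195  (sign -1)
sum: t=0:+1/4354560 = 1/4354560
3j²(1 6 7; 1 3 -4) = Δ·Π!·Σ² = 11/273  (sign -1)
combine: 4πI² = 585·7/195·11/273 = 11/13
take √, sign +1: I = 0.25948947

0.259489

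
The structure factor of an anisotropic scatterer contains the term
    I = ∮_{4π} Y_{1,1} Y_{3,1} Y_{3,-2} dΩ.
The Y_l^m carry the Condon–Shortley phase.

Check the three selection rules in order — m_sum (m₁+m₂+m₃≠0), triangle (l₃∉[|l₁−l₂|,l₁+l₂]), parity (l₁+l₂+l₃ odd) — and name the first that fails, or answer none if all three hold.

Σmᵢ = 0  ✓
l₃∈[|l₁−l₂|,l₁+l₂]=[2,4], have l₃=3  ✓
Σlᵢ = 7 ⇒ odd  ✗

parity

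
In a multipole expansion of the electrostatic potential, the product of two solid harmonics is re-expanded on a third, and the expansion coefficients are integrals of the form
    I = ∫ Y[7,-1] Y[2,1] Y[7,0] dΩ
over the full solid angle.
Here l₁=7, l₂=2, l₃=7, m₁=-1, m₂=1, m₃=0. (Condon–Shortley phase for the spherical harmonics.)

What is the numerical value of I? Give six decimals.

Rules hold: Σm=0, L=16 even, 5≤7≤9.
N = 15·5·15 = 1125
Δ = 2!·12!·2!/17! = 1/185640
Racah Σ t=0..2: t=0:+1/2419200 t=1:−1/518400 t=2:+1/2419200 = -1/907200
⇒ 3j(7 2 7; 0 0 0)² = 56/3315, sgn +1
Racah Σ t=1..2: t=1:−1/1209600 t=2:+1/1036800 = 1/7257600
⇒ 3j(7 2 7; -1 1 0)² = 1/2210, sgn -1
4πI² = N·(3j₀)²·(3jₘ)² = 420/48841
I = -1·√(0.00859933/4π) = -0.02615938

-0.026159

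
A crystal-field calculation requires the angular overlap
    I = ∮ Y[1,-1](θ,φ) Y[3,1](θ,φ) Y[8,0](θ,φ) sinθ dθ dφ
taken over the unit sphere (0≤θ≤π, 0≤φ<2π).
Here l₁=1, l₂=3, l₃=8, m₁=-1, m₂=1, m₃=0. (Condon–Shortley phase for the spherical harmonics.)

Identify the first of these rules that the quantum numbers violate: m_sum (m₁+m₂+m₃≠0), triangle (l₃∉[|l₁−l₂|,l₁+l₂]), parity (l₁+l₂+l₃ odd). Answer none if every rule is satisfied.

triangle

Σmᵢ = 0  ✓
l₃∈[|l₁−l₂|,l₁+l₂]=[2,4], have l₃=8  ✗
Σlᵢ = 12 ⇒ even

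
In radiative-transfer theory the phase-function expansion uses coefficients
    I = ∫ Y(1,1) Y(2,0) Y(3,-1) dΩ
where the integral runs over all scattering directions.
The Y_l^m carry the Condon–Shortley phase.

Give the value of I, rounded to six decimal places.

Checks pass: Σm=0; 6 even; l₃=3∈[1,3].
(2·1+1)(2·2+1)(2·3+1) = 105
Δ: 0! 2! 4! / 7! → 1/105
sum: t=0:+1/4 = 1/4
3j²(1 2 3; 0 0 0) = Δ·Π!·Σ² = 3/35  (sign -1)
sum: t=0:+1/8 = 1/8
3j²(1 2 3; 1 0 -1) = Δ·Π!·Σ² = 2/35  (sign +1)
combine: 4πI² = 105·3/35·2/35 = 18/35
take √, sign -1: I = -0.20230066

-0.202301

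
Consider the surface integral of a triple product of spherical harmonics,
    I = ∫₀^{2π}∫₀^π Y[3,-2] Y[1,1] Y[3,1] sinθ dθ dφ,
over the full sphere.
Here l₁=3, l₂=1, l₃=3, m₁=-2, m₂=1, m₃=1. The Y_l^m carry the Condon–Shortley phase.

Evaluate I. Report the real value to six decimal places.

Σlᵢ=7 odd — θ-integrand is odd under cosθ→−cosθ; I=0

0.000000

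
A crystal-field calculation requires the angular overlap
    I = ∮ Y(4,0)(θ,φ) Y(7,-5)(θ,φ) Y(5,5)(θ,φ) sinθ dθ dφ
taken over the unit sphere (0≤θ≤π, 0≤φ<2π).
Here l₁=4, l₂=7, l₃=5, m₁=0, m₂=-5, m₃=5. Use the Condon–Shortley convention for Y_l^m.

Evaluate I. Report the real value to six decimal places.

0.181642

Rules hold: Σm=0, L=16 even, 3≤5≤11.
N = 9·15·11 = 1485
Δ = 6!·2!·8!/17! = 1/6126120
Racah Σ t=2..4: t=2:+1/69120 t=3:−1/20736 t=4:+1/69120 = -1/51840
⇒ 3j(4 7 5; 0 0 0)² = 280/21879, sgn +1
Racah Σ t=2..2: t=2:+1/3870720 = 1/3870720
⇒ 3j(4 7 5; 0 -5 5)² = 135/6188, sgn +1
4πI² = N·(3j₀)²·(3jₘ)² = 20250/48841
I = +1·√(0.414611/4π) = 0.18164160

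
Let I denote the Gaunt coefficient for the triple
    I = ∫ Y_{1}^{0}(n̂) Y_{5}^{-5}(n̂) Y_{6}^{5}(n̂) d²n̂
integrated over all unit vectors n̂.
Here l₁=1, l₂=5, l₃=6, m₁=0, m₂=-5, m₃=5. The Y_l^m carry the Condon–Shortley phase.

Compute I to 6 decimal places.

Checks pass: Σm=0; 12 even; l₃=6∈[4,6].
(2·1+1)(2·5+1)(2·6+1) = 429
Δ: 0! 2! 10! / 13! → 1/858
sum: t=0:+1/14400 = 1/14400
3j²(1 5 6; 0 0 0) = Δ·Π!·Σ² = 6/143  (sign +1)
sum: t=0:+1/3628800 = 1/3628800
3j²(1 5 6; 0 -5 5) = Δ·Π!·Σ² = 1/78  (sign -1)
combine: 4πI² = 429·6/143·1/78 = 3/13
take √, sign -1: I = -0.13551395

-0.135514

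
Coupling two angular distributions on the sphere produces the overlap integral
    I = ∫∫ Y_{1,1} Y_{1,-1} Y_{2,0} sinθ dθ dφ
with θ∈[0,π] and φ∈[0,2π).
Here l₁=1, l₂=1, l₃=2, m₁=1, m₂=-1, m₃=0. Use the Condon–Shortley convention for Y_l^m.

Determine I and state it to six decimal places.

Rules hold: Σm=0, L=4 even, 0≤2≤2.
N = 3·3·5 = 45
Δ = 0!·2!·2!/5! = 1/30
Racah Σ t=0..0: t=0:+1/1 = 1/1
⇒ 3j(1 1 2; 0 0 0)² = 2/15, sgn +1
Racah Σ t=0..0: t=0:+1/4 = 1/4
⇒ 3j(1 1 2; 1 -1 0)² = 1/30, sgn +1
4πI² = N·(3j₀)²·(3jₘ)² = 1/5
I = +1·√(0.2/4π) = 0.12615663

0.126157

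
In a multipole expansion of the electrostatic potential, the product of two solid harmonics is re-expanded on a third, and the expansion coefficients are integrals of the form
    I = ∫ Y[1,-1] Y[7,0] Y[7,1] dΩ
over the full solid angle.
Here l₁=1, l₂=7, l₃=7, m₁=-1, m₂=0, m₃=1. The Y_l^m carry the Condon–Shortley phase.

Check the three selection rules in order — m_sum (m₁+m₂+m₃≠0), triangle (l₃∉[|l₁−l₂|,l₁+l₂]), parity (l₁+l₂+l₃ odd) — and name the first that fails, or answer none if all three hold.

Σmᵢ = 0  ✓
l₃∈[|l₁−l₂|,l₁+l₂]=[6,8], have l₃=7  ✓
Σlᵢ = 15 ⇒ odd  ✗

parity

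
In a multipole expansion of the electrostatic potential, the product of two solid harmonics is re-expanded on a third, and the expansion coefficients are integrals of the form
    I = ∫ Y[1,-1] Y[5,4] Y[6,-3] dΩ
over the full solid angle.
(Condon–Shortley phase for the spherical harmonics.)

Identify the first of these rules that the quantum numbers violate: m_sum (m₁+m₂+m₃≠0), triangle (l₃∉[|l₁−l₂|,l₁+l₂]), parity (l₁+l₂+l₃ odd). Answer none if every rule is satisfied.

m₁+m₂+m₃ = -1 + 4 − 3 = 0  ✓
triangle: |1−5|=4 ≤ l₃=6 ≤ 1+5=6  ✓
parity: l₁+l₂+l₃ = 12 is even  ✓

none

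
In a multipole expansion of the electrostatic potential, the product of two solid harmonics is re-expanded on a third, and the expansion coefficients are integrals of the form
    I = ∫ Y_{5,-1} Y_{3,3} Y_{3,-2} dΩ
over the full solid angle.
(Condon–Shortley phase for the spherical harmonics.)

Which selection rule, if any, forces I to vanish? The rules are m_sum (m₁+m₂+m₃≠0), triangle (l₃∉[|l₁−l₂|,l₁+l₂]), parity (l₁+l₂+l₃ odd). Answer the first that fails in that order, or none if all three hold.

parity

azimuthal sum: -1 + 3 − 2 = 0  ✓
2 ≤ 3 ≤ 8 (triangle on l)  ✓
L = 5 + 3 + 3 = 11 (odd)  ✗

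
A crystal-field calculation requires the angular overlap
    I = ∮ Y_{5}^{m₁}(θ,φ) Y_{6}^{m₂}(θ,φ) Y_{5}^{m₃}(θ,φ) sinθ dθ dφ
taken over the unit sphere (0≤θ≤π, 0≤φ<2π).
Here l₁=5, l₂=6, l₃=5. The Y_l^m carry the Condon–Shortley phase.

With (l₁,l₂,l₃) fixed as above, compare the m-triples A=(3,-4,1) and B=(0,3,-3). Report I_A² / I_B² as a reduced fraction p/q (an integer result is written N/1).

Same 5,6,5: normalisation and zero-m 3j drop out of the ratio.
A: Δ: 6! 4! 6! / 17! → 1/28588560; sum: t=0:+1/138240 t=1:−1/86400 t=2:+1/829440 = -13/4147200; 3j²(5 6 5; 3 -4 1) = Δ·Π!·Σ² = 13/3740  (sign -1)
B: Δ: 6! 4! 6! / 17! → 1/28588560; sum: t=3:−1/103680 t=4:+1/34560 t=5:−1/138240 = 1/82944; 3j²(5 6 5; 0 3 -3) = Δ·Π!·Σ² = 125/9724  (sign +1)
I_A²/I_B² = (13/3740)/(125/9724) = 169/625

169/625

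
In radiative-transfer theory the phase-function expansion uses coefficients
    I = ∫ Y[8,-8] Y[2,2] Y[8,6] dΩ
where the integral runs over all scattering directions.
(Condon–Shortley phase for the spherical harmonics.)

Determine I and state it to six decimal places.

-0.059388

Rules hold: Σm=0, L=18 even, 6≤8≤10.
N = 17·5·17 = 1445
Δ = 2!·14!·2!/19! = 1/348840
Racah Σ t=0..2: t=0:+1/116121600 t=1:−1/25401600 t=2:+1/116121600 = -1/45158400
⇒ 3j(8 2 8; 0 0 0)² = 24/1615, sgn -1
Racah Σ t=2..2: t=2:+1/348713164800 = 1/348713164800
⇒ 3j(8 2 8; -8 2 6)² = 2/969, sgn +1
4πI² = N·(3j₀)²·(3jₘ)² = 16/361
I = -1·√(0.0443213/4π) = -0.05938838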